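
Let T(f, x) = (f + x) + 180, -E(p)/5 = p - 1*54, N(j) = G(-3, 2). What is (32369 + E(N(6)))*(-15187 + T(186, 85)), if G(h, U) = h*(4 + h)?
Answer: -481189344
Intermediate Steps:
N(j) = -3 (N(j) = -3*(4 - 3) = -3*1 = -3)
E(p) = 270 - 5*p (E(p) = -5*(p - 1*54) = -5*(p - 54) = -5*(-54 + p) = 270 - 5*p)
T(f, x) = 180 + f + x
(32369 + E(N(6)))*(-15187 + T(186, 85)) = (32369 + (270 - 5*(-3)))*(-15187 + (180 + 186 + 85)) = (32369 + (270 + 15))*(-15187 + 451) = (32369 + 285)*(-14736) = 32654*(-14736) = -481189344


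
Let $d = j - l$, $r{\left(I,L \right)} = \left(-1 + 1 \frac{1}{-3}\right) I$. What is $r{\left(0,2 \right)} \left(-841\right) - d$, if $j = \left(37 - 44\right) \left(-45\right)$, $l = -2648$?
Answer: $-2963$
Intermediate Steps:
$j = 315$ ($j = \left(-7\right) \left(-45\right) = 315$)
$r{\left(I,L \right)} = - \frac{4 I}{3}$ ($r{\left(I,L \right)} = \left(-1 + 1 \left(- \frac{1}{3}\right)\right) I = \left(-1 - \frac{1}{3}\right) I = - \frac{4 I}{3}$)
$d = 2963$ ($d = 315 - -2648 = 315 + 2648 = 2963$)
$r{\left(0,2 \right)} \left(-841\right) - d = \left(- \frac{4}{3}\right) 0 \left(-841\right) - 2963 = 0 \left(-841\right) - 2963 = 0 - 2963 = -2963$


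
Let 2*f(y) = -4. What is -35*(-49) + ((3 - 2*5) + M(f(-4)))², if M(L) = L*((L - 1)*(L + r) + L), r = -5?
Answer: 3740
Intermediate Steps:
f(y) = -2 (f(y) = (½)*(-4) = -2)
M(L) = L*(L + (-1 + L)*(-5 + L)) (M(L) = L*((L - 1)*(L - 5) + L) = L*((-1 + L)*(-5 + L) + L) = L*(L + (-1 + L)*(-5 + L)))
-35*(-49) + ((3 - 2*5) + M(f(-4)))² = -35*(-49) + ((3 - 2*5) - 2*(5 + (-2)² - 5*(-2)))² = 1715 + ((3 - 10) - 2*(5 + 4 + 10))² = 1715 + (-7 - 2*19)² = 1715 + (-7 - 38)² = 1715 + (-45)² = 1715 + 2025 = 3740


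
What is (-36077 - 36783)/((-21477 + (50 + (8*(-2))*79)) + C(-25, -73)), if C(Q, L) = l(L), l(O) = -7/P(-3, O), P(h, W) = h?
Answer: 109290/34033 ≈ 3.2113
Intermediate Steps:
l(O) = 7/3 (l(O) = -7/(-3) = -7*(-1/3) = 7/3)
C(Q, L) = 7/3
(-36077 - 36783)/((-21477 + (50 + (8*(-2))*79)) + C(-25, -73)) = (-36077 - 36783)/((-21477 + (50 + (8*(-2))*79)) + 7/3) = -72860/((-21477 + (50 - 16*79)) + 7/3) = -72860/((-21477 + (50 - 1264)) + 7/3) = -72860/((-21477 - 1214) + 7/3) = -72860/(-22691 + 7/3) = -72860/(-68066/3) = -72860*(-3/68066) = 109290/34033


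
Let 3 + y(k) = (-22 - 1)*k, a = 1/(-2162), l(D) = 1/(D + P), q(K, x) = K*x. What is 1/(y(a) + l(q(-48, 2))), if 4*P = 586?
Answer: -9494/28193 ≈ -0.33675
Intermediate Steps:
P = 293/2 (P = (1/4)*586 = 293/2 ≈ 146.50)
l(D) = 1/(293/2 + D) (l(D) = 1/(D + 293/2) = 1/(293/2 + D))
a = -1/2162 ≈ -0.00046253
y(k) = -3 - 23*k (y(k) = -3 + (-22 - 1)*k = -3 - 23*k)
1/(y(a) + l(q(-48, 2))) = 1/((-3 - 23*(-1/2162)) + 2/(293 + 2*(-48*2))) = 1/((-3 + 1/94) + 2/(293 + 2*(-96))) = 1/(-281/94 + 2/(293 - 192)) = 1/(-281/94 + 2/101) = 1/(-28193/9494) = -9494/28193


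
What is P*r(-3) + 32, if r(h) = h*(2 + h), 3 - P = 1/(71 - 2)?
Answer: 942/23 ≈ 40.957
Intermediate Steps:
P = 206/69 (P = 3 - 1/(71 - 2) = 3 - 1/69 = 206/69 ≈ 2.9855)
P*r(-3) + 32 = 206*(-3*(2 - 3))/69 + 32 = 206*(-3*(-1))/69 + 32 = (206/69)*3 + 32 = 206/23 + 32 = 942/23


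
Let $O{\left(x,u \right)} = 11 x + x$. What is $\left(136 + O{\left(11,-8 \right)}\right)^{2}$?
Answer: $71824$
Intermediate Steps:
$O{\left(x,u \right)} = 12 x$
$\left(136 + O{\left(11,-8 \right)}\right)^{2} = \left(136 + 12 \cdot 11\right)^{2} = \left(136 + 132\right)^{2} = 268^{2} = 71824$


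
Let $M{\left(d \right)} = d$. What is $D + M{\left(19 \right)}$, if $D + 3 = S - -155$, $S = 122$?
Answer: $293$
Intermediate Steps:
$D = 274$ ($D = -3 + \left(122 - -155\right) = -3 + \left(122 + 155\right) = -3 + 277 = 274$)
$D + M{\left(19 \right)} = 274 + 19 = 293$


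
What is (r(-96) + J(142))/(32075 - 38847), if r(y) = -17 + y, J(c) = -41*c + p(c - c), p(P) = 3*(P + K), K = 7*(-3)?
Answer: 2999/3386 ≈ 0.88571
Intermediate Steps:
K = -21
p(P) = -63 + 3*P (p(P) = 3*(P - 21) = 3*(-21 + P) = -63 + 3*P)
J(c) = -63 - 41*c (J(c) = -41*c + (-63 + 3*(c - c)) = -41*c + (-63 + 3*0) = -41*c + (-63 + 0) = -41*c - 63 = -63 - 41*c)
(r(-96) + J(142))/(32075 - 38847) = ((-17 - 96) + (-63 - 41*142))/(32075 - 38847) = (-113 + (-63 - 5822))/(-6772) = (-113 - 5885)*(-1/6772) = -5998*(-1/6772) = 2999/3386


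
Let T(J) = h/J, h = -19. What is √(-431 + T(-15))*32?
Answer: 32*I*√96690/15 ≈ 663.36*I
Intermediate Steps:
T(J) = -19/J
√(-431 + T(-15))*32 = √(-431 - 19/(-15))*32 = √(-431 - 19*(-1/15))*32 = √(-431 + 19/15)*32 = √(-6446/15)*32 = (I*√96690/15)*32 = 32*I*√96690/15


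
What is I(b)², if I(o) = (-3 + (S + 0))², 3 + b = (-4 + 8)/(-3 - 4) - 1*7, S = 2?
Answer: 1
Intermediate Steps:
b = -74/7 (b = -3 + ((-4 + 8)/(-3 - 4) - 1*7) = -3 + (4/(-7) - 7) = -3 + (4*(-⅐) - 7) = -3 + (-4/7 - 7) = -3 - 53/7 = -74/7 ≈ -10.571)
I(o) = 1 (I(o) = (-3 + (2 + 0))² = (-3 + 2)² = (-1)² = 1)
I(b)² = 1² = 1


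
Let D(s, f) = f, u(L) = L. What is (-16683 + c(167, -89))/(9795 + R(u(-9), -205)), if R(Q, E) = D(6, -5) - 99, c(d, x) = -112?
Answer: -16795/9691 ≈ -1.7331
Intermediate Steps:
R(Q, E) = -104 (R(Q, E) = -5 - 99 = -104)
(-16683 + c(167, -89))/(9795 + R(u(-9), -205)) = (-16683 - 112)/(9795 - 104) = -16795/9691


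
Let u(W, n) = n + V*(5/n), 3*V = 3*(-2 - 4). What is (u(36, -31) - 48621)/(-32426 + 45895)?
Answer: -1508182/417539 ≈ -3.6121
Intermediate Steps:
V = -6 (V = (3*(-2 - 4))/3 = (3*(-6))/3 = (1/3)*(-18) = -6)
u(W, n) = n - 30/n
(u(36, -31) - 48621)/(-32426 + 45895) = ((-31 - 30/(-31)) - 48621)/(-32426 + 45895) = ((-31 - 30*(-1/31)) - 48621)/13469 = ((-31 + 30/31) - 48621)*(1/13469) = (-931/31 - 48621)*(1/13469) = -1508182/31*1/13469 = -1508182/417539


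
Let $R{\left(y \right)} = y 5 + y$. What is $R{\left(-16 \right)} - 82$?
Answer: $-178$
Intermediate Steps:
$R{\left(y \right)} = 6 y$ ($R{\left(y \right)} = 5 y + y = 6 y$)
$R{\left(-16 \right)} - 82 = 6 \left(-16\right) - 82 = -96 - 82 = -178$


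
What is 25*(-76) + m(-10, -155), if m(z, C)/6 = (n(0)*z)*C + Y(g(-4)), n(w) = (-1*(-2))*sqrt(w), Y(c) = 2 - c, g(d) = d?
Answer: -1864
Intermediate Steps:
n(w) = 2*sqrt(w)
m(z, C) = 36 (m(z, C) = 6*(((2*sqrt(0))*z)*C + (2 - 1*(-4))) = 6*(((2*0)*z)*C + (2 + 4)) = 6*((0*z)*C + 6) = 6*(0*C + 6) = 6*(0 + 6) = 6*6 = 36)
25*(-76) + m(-10, -155) = 25*(-76) + 36 = -1900 + 36 = -1864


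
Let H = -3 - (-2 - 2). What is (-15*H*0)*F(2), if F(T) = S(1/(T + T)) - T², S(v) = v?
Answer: 0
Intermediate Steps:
H = 1 (H = -3 - 1*(-4) = -3 + 4 = 1)
F(T) = 1/(2*T) - T² (F(T) = 1/(T + T) - T² = 1/(2*T) - T²)
(-15*H*0)*F(2) = (-15*0)*((½ - 1*2³)/2) = (-15*0)*((½ - 1*8)/2) = 0*((½ - 8)/2) = 0*((½)*(-15/2)) = 0*(-15/4) = 0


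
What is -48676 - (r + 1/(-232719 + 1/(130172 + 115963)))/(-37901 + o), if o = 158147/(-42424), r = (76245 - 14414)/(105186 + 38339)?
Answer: -80438259158770376767029795073/1652524019589773445032825 ≈ -48676.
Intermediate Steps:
r = 61831/143525 ≈ 0.43080
o = -158147/42424 (o = 158147*(-1/42424) = -158147/42424 ≈ -3.7278)
-48676 - (r + 1/(-232719 + 1/(130172 + 115963)))/(-37901 + o) = -48676 - (61831/143525 + 1/(-232719 + 1/(130172 + 115963)))/(-37901 - 158147/42424) = -48676 - (61831/143525 + 1/(-232719 + 1/246135))/(-1608070171/42424) = -48676 - (61831/143525 + 1/(-232719 + 1/246135))*(-42424)/1608070171 = -48676 - (61831/143525 + 1/(-57280291064/246135))*(-42424)/1608070171 = -48676 - (61831/143525 - 246135/57280291064)*(-42424)/1608070171 = -48676 - 3541662350252309*(-42424)/(8221153774960600*1608070171) = -48676 - 1*(-18781435443387994627/1652524019589773445032825) = -48676 + 18781435443387994627/1652524019589773445032825 = -80438259158770376767029795073/1652524019589773445032825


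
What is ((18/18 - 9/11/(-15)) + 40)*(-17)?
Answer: -38386/55 ≈ -697.93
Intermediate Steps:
((18/18 - 9/11/(-15)) + 40)*(-17) = ((18*(1/18) - 9*1/11*(-1/15)) + 40)*(-17) = ((1 - 9/11*(-1/15)) + 40)*(-17) = ((1 + 3/55) + 40)*(-17) = (58/55 + 40)*(-17) = (2258/55)*(-17) = -38386/55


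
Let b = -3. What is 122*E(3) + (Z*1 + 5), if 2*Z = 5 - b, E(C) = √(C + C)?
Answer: 9 + 122*√6 ≈ 307.84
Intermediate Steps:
E(C) = √2*√C (E(C) = √(2*C) = √2*√C)
Z = 4 (Z = (5 - 1*(-3))/2 = (5 + 3)/2 = (½)*8 = 4)
122*E(3) + (Z*1 + 5) = 122*(√2*√3) + (4*1 + 5) = 122*√6 + (4 + 5) = 122*√6 + 9 = 9 + 122*√6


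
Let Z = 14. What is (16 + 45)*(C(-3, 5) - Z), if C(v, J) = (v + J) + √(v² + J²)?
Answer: -732 + 61*√34 ≈ -376.31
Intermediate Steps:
C(v, J) = J + v + √(J² + v²) (C(v, J) = (J + v) + √(J² + v²) = J + v + √(J² + v²))
(16 + 45)*(C(-3, 5) - Z) = (16 + 45)*((5 - 3 + √(5² + (-3)²)) - 1*14) = 61*((5 - 3 + √(25 + 9)) - 14) = 61*((5 - 3 + √34) - 14) = 61*((2 + √34) - 14) = 61*(-12 + √34) = -732 + 61*√34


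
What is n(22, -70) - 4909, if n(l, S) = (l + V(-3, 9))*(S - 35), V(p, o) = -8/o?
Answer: -21377/3 ≈ -7125.7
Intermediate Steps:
n(l, S) = (-35 + S)*(-8/9 + l) (n(l, S) = (l - 8/9)*(S - 35) = (l - 8*⅑)*(-35 + S) = (l - 8/9)*(-35 + S) = (-8/9 + l)*(-35 + S) = (-35 + S)*(-8/9 + l))
n(22, -70) - 4909 = (280/9 - 35*22 - 8/9*(-70) - 70*22) - 4909 = (280/9 - 770 + 560/9 - 1540) - 4909 = -6650/3 - 4909 = -21377/3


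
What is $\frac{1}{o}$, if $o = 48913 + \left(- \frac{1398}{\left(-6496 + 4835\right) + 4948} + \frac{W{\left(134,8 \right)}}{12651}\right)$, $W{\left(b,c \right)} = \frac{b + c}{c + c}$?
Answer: $\frac{332670696}{16271780498041} \approx 2.0445 \cdot 10^{-5}$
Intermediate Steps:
$W{\left(b,c \right)} = \frac{b + c}{2 c}$
$o = \frac{16271780498041}{332670696}$ ($o = 48913 + \left(- \frac{1398}{\left(-6496 + 4835\right) + 4948} + \frac{\frac{1}{2} \cdot \frac{1}{8} \left(134 + 8\right)}{12651}\right) = 48913 + \left(- \frac{1398}{-1661 + 4948} + \frac{1}{2} \cdot \frac{1}{8} \cdot 142 \cdot \frac{1}{12651}\right) = 48913 + \left(- \frac{1398}{3287} + \frac{71}{8} \cdot \frac{1}{12651}\right) = 48913 + \left(\left(-1398\right) \frac{1}{3287} + \frac{71}{101208}\right) = 48913 + \left(- \frac{1398}{3287} + \frac{71}{101208}\right) = 48913 - \frac{141255407}{332670696} = \frac{16271780498041}{332670696} \approx 48913.0$)
$\frac{1}{o} = \frac{1}{\frac{16271780498041}{332670696}} = \frac{332670696}{16271780498041}$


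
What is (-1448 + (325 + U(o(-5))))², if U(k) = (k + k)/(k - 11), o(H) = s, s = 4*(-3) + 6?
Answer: 364008241/289 ≈ 1.2595e+6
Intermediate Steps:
s = -6 (s = -12 + 6 = -6)
o(H) = -6
U(k) = 2*k/(-11 + k) (U(k) = (2*k)/(-11 + k) = 2*k/(-11 + k))
(-1448 + (325 + U(o(-5))))² = (-1448 + (325 + 2*(-6)/(-11 - 6)))² = (-1448 + (325 + 2*(-6)/(-17)))² = (-1448 + (325 + 2*(-6)*(-1/17)))² = (-1448 + (325 + 12/17))² = (-1448 + 5537/17)² = (-19079/17)² = 364008241/289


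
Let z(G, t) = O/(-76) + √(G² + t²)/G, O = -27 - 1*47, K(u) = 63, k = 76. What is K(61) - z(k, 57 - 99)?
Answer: 2357/38 - √1885/38 ≈ 60.884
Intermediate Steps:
O = -74 (O = -27 - 47 = -74)
z(G, t) = 37/38 + √(G² + t²)/G (z(G, t) = -74/(-76) + √(G² + t²)/G = -74*(-1/76) + √(G² + t²)/G = 37/38 + √(G² + t²)/G)
K(61) - z(k, 57 - 99) = 63 - (37/38 + √(76² + (57 - 99)²)/76) = 63 - (37/38 + √(5776 + (-42)²)/76) = 63 - (37/38 + √(5776 + 1764)/76) = 63 - (37/38 + √7540/76) = 63 - (37/38 + (2*√1885)/76) = 63 - (37/38 + √1885/38) = 63 + (-37/38 - √1885/38) = 2357/38 - √1885/38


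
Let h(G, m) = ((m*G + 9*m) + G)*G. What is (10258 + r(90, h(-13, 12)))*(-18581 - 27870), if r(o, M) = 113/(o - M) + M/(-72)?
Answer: -24091965042163/50616 ≈ -4.7598e+8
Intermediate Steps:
h(G, m) = G*(G + 9*m + G*m) (h(G, m) = ((G*m + 9*m) + G)*G = ((9*m + G*m) + G)*G = (G + 9*m + G*m)*G = G*(G + 9*m + G*m))
r(o, M) = 113/(o - M) - M/72 (r(o, M) = 113/(o - M) + M*(-1/72) = 113/(o - M) - M/72)
(10258 + r(90, h(-13, 12)))*(-18581 - 27870) = (10258 + (-8136 - (-13*(-13 + 9*12 - 13*12))² - 13*(-13 + 9*12 - 13*12)*90)/(72*(-13*(-13 + 9*12 - 13*12) - 1*90)))*(-18581 - 27870) = (10258 + (-8136 - (-13*(-13 + 108 - 156))² - 13*(-13 + 108 - 156)*90)/(72*(-13*(-13 + 108 - 156) - 90)))*(-46451) = (10258 + (-8136 - (-13*(-61))² - 13*(-61)*90)/(72*(-13*(-61) - 90)))*(-46451) = (10258 + (-8136 - 1*793² + 793*90)/(72*(793 - 90)))*(-46451) = (10258 + (1/72)*(-8136 - 1*628849 + 71370)/703)*(-46451) = (10258 + (1/72)*(1/703)*(-8136 - 628849 + 71370))*(-46451) = (10258 + (1/72)*(1/703)*(-565615))*(-46451) = (10258 - 565615/50616)*(-46451) = (518653313/50616)*(-46451) = -24091965042163/50616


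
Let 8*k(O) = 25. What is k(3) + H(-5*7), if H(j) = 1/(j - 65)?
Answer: 623/200 ≈ 3.1150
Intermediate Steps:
k(O) = 25/8 (k(O) = (⅛)*25 = 25/8)
H(j) = 1/(-65 + j)
k(3) + H(-5*7) = 25/8 + 1/(-65 - 5*7) = 25/8 + 1/(-65 - 35) = 25/8 + 1/(-100) = 25/8 - 1/100 = 623/200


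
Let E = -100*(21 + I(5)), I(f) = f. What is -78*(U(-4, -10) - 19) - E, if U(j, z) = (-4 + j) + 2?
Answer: 4550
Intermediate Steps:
U(j, z) = -2 + j
E = -2600 (E = -100*(21 + 5) = -100*26 = -2600)
-78*(U(-4, -10) - 19) - E = -78*((-2 - 4) - 19) - 1*(-2600) = -78*(-6 - 19) + 2600 = -78*(-25) + 2600 = 1950 + 2600 = 4550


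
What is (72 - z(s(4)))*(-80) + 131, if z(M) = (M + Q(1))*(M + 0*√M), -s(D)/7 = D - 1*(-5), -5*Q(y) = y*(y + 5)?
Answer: 317939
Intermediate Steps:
Q(y) = -y*(5 + y)/5 (Q(y) = -y*(y + 5)/5 = -y*(5 + y)/5)
s(D) = -35 - 7*D (s(D) = -7*(D - 1*(-5)) = -7*(D + 5) = -7*(5 + D) = -35 - 7*D)
z(M) = M*(-6/5 + M) (z(M) = (M - ⅕*1*(5 + 1))*(M + 0*√M) = (M - ⅕*1*6)*(M + 0) = (M - 6/5)*M = (-6/5 + M)*M = M*(-6/5 + M))
(72 - z(s(4)))*(-80) + 131 = (72 - (-35 - 7*4)*(-6 + 5*(-35 - 7*4))/5)*(-80) + 131 = (72 - (-35 - 28)*(-6 + 5*(-35 - 28))/5)*(-80) + 131 = (72 - (-63)*(-6 + 5*(-63))/5)*(-80) + 131 = (72 - (-63)*(-6 - 315)/5)*(-80) + 131 = (72 - (-63)*(-321)/5)*(-80) + 131 = (72 - 1*20223/5)*(-80) + 131 = (72 - 20223/5)*(-80) + 131 = -19863/5*(-80) + 131 = 317808 + 131 = 317939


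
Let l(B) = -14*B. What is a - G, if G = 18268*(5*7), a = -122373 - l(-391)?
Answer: -767227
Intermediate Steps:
a = -127847 (a = -122373 - (-14)*(-391) = -122373 - 1*5474 = -122373 - 5474 = -127847)
G = 639380 (G = 18268*35 = 639380)
a - G = -127847 - 1*639380 = -127847 - 639380 = -767227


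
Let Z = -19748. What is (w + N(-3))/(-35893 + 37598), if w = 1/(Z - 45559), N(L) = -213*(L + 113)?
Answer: -1530143011/111348435 ≈ -13.742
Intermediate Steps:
N(L) = -24069 - 213*L (N(L) = -213*(113 + L) = -24069 - 213*L)
w = -1/65307 (w = 1/(-19748 - 45559) = 1/(-65307) = -1/65307 ≈ -1.5312e-5)
(w + N(-3))/(-35893 + 37598) = (-1/65307 + (-24069 - 213*(-3)))/(-35893 + 37598) = (-1/65307 + (-24069 + 639))/1705 = (-1/65307 - 23430)*(1/1705) = -1530143011/65307*1/1705 = -1530143011/111348435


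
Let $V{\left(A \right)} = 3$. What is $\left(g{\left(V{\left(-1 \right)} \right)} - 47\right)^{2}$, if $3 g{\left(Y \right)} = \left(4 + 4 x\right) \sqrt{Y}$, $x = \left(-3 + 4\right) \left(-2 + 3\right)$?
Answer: $\frac{6691}{3} - \frac{752 \sqrt{3}}{3} \approx 1796.2$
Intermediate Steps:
$x = 1$ ($x = 1 \cdot 1 = 1$)
$g{\left(Y \right)} = \frac{8 \sqrt{Y}}{3}$ ($g{\left(Y \right)} = \frac{\left(4 + 4 \cdot 1\right) \sqrt{Y}}{3} = \frac{\left(4 + 4\right) \sqrt{Y}}{3} = \frac{8 \sqrt{Y}}{3}$)
$\left(g{\left(V{\left(-1 \right)} \right)} - 47\right)^{2} = \left(\frac{8 \sqrt{3}}{3} - 47\right)^{2} = \left(-47 + \frac{8 \sqrt{3}}{3}\right)^{2}$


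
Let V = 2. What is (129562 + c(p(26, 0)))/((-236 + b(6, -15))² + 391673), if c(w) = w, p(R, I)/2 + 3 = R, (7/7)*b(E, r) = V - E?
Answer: 129608/449273 ≈ 0.28848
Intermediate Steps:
b(E, r) = 2 - E
p(R, I) = -6 + 2*R
(129562 + c(p(26, 0)))/((-236 + b(6, -15))² + 391673) = (129562 + (-6 + 2*26))/((-236 + (2 - 1*6))² + 391673) = (129562 + (-6 + 52))/((-236 + (2 - 6))² + 391673) = (129562 + 46)/((-236 - 4)² + 391673) = 129608/((-240)² + 391673) = 129608/(57600 + 391673) = 129608/449273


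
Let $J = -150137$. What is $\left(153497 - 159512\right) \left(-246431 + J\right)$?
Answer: $2385356520$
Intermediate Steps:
$\left(153497 - 159512\right) \left(-246431 + J\right) = \left(153497 - 159512\right) \left(-246431 - 150137\right) = \left(-6015\right) \left(-396568\right) = 2385356520$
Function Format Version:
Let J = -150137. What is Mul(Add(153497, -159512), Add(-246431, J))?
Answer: 2385356520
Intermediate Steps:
Mul(Add(153497, -159512), Add(-246431, J)) = Mul(Add(153497, -159512), Add(-246431, -150137)) = Mul(-6015, -396568) = 2385356520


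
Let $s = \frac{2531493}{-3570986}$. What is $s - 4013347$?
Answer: $- \frac{14331608481635}{3570986} \approx -4.0133 \cdot 10^{6}$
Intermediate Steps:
$s = - \frac{2531493}{3570986}$ ($s = 2531493 \left(- \frac{1}{3570986}\right) = - \frac{2531493}{3570986} \approx -0.70891$)
$s - 4013347 = - \frac{2531493}{3570986} - 4013347 = - \frac{14331608481635}{3570986}$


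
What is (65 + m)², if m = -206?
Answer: 19881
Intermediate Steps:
(65 + m)² = (65 - 206)² = (-141)² = 19881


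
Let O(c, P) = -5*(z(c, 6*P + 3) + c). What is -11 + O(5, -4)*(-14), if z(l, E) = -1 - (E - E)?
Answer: 269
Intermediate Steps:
z(l, E) = -1 (z(l, E) = -1 - 1*0 = -1 + 0 = -1)
O(c, P) = 5 - 5*c (O(c, P) = -5*(-1 + c) = 5 - 5*c)
-11 + O(5, -4)*(-14) = -11 + (5 - 5*5)*(-14) = -11 + (5 - 25)*(-14) = -11 - 20*(-14) = -11 + 280 = 269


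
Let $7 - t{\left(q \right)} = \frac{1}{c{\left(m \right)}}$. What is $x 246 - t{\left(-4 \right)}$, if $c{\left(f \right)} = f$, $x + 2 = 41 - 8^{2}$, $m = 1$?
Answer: $-6156$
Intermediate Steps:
$x = -25$ ($x = -2 + \left(41 - 8^{2}\right) = -2 + \left(41 - 64\right) = -2 - 23 = -25$)
$t{\left(q \right)} = 6$ ($t{\left(q \right)} = 7 - 1^{-1} = 7 - 1 = 6$)
$x 246 - t{\left(-4 \right)} = \left(-25\right) 246 - 6 = -6150 - 6 = -6156$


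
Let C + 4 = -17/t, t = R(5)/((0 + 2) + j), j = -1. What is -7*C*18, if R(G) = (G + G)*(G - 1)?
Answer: 11151/20 ≈ 557.55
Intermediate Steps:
R(G) = 2*G*(-1 + G) (R(G) = (2*G)*(-1 + G) = 2*G*(-1 + G))
t = 40 (t = (2*5*(-1 + 5))/((0 + 2) - 1) = (2*5*4)/(2 - 1) = 40/1 = 40*1 = 40)
C = -177/40 (C = -4 - 17/40 = -177/40 ≈ -4.4250)
-7*C*18 = -7*(-177/40)*18 = (1239/40)*18 = 11151/20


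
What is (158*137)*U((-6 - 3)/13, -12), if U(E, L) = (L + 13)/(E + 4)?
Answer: 281398/43 ≈ 6544.1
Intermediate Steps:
U(E, L) = (13 + L)/(4 + E)
(158*137)*U((-6 - 3)/13, -12) = (158*137)*((13 - 12)/(4 + (-6 - 3)/13)) = 21646*(1/(4 - 9*1/13)) = 21646*(1/(4 - 9/13)) = 21646*(1/(43/13)) = 21646*((13/43)*1) = 21646*(13/43) = 281398/43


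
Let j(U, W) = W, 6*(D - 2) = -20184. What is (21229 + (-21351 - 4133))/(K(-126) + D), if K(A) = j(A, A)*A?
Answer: -4255/12514 ≈ -0.34002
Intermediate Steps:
D = -3362 (D = 2 + (⅙)*(-20184) = 2 - 3364 = -3362)
K(A) = A² (K(A) = A*A = A²)
(21229 + (-21351 - 4133))/(K(-126) + D) = (21229 + (-21351 - 4133))/((-126)² - 3362) = (21229 - 25484)/(15876 - 3362) = -4255/12514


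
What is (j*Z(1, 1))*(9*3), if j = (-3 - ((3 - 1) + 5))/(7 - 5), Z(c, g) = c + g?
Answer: -270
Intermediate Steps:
j = -5 (j = (-3 - (2 + 5))/2 = (-3 - 1*7)*(½) = (-3 - 7)*(½) = -10*½ = -5)
(j*Z(1, 1))*(9*3) = (-5*(1 + 1))*(9*3) = -5*2*27 = -10*27 = -270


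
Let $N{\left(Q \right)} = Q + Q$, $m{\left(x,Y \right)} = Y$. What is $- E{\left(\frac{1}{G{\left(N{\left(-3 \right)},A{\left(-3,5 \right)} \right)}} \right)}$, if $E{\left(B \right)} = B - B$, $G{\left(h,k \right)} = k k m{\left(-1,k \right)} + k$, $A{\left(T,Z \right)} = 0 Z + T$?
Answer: $0$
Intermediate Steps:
$A{\left(T,Z \right)} = T$ ($A{\left(T,Z \right)} = 0 + T = T$)
$N{\left(Q \right)} = 2 Q$
$G{\left(h,k \right)} = k + k^{3}$ ($G{\left(h,k \right)} = k k k + k = k^{2} k + k = k^{3} + k = k + k^{3}$)
$E{\left(B \right)} = 0$
$- E{\left(\frac{1}{G{\left(N{\left(-3 \right)},A{\left(-3,5 \right)} \right)}} \right)} = \left(-1\right) 0 = 0$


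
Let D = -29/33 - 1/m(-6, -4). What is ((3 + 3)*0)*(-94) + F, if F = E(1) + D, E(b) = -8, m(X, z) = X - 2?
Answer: -2311/264 ≈ -8.7538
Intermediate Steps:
m(X, z) = -2 + X
D = -199/264 (D = -29/33 - 1/(-2 - 6) = -29*1/33 - 1/(-8) = -29/33 - 1*(-⅛) = -29/33 + ⅛ = -199/264 ≈ -0.75379)
F = -2311/264 (F = -8 - 199/264 = -2311/264 ≈ -8.7538)
((3 + 3)*0)*(-94) + F = ((3 + 3)*0)*(-94) - 2311/264 = (6*0)*(-94) - 2311/264 = 0*(-94) - 2311/264 = 0 - 2311/264 = -2311/264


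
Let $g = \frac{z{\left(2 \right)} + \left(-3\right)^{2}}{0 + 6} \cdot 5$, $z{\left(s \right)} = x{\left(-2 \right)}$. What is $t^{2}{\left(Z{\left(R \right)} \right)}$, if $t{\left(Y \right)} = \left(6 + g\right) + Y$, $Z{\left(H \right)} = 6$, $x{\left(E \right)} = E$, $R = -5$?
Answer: $\frac{11449}{36} \approx 318.03$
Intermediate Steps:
$z{\left(s \right)} = -2$
$g = \frac{35}{6}$ ($g = \frac{-2 + \left(-3\right)^{2}}{0 + 6} \cdot 5 = \frac{-2 + 9}{6} \cdot 5 = 7 \cdot \frac{1}{6} \cdot 5 = \frac{7}{6} \cdot 5 = \frac{35}{6} \approx 5.8333$)
$t{\left(Y \right)} = \frac{71}{6} + Y$ ($t{\left(Y \right)} = \left(6 + \frac{35}{6}\right) + Y = \frac{71}{6} + Y$)
$t^{2}{\left(Z{\left(R \right)} \right)} = \left(\frac{71}{6} + 6\right)^{2} = \left(\frac{107}{6}\right)^{2} = \frac{11449}{36}$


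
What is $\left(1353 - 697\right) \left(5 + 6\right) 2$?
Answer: $14432$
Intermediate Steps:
$\left(1353 - 697\right) \left(5 + 6\right) 2 = \left(1353 - 697\right) 11 \cdot 2 = 656 \cdot 22 = 14432$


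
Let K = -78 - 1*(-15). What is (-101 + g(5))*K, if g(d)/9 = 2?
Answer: 5229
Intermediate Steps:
g(d) = 18 (g(d) = 9*2 = 18)
K = -63 (K = -78 + 15 = -63)
(-101 + g(5))*K = (-101 + 18)*(-63) = -83*(-63) = 5229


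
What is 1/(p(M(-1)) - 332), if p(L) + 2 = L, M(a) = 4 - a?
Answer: -1/329 ≈ -0.0030395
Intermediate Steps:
p(L) = -2 + L
1/(p(M(-1)) - 332) = 1/((-2 + (4 - 1*(-1))) - 332) = 1/((-2 + (4 + 1)) - 332) = 1/((-2 + 5) - 332) = 1/(3 - 332) = 1/(-329) = -1/329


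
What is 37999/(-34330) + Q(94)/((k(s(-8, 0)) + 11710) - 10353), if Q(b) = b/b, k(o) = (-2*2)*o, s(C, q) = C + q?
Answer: -52746281/47684370 ≈ -1.1062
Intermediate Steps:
k(o) = -4*o
Q(b) = 1
37999/(-34330) + Q(94)/((k(s(-8, 0)) + 11710) - 10353) = 37999/(-34330) + 1/((-4*(-8 + 0) + 11710) - 10353) = 37999*(-1/34330) + 1/((-4*(-8) + 11710) - 10353) = -37999/34330 + 1/((32 + 11710) - 10353) = -37999/34330 + 1/(11742 - 10353) = -37999/34330 + 1/1389 = -52746281/47684370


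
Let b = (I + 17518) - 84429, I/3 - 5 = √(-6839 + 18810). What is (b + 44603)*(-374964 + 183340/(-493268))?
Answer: 1030816759362939/123317 - 138718444269*√11971/123317 ≈ 8.2360e+9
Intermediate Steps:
I = 15 + 3*√11971 (I = 15 + 3*√(-6839 + 18810) = 15 + 3*√11971 ≈ 343.24)
b = -66896 + 3*√11971 (b = ((15 + 3*√11971) + 17518) - 84429 = (17533 + 3*√11971) - 84429 = -66896 + 3*√11971 ≈ -66568.)
(b + 44603)*(-374964 + 183340/(-493268)) = ((-66896 + 3*√11971) + 44603)*(-374964 + 183340/(-493268)) = (-22293 + 3*√11971)*(-374964 + 183340*(-1/493268)) = (-22293 + 3*√11971)*(-374964 - 45835/123317) = (-22293 + 3*√11971)*(-46239481423/123317) = 1030816759362939/123317 - 138718444269*√11971/123317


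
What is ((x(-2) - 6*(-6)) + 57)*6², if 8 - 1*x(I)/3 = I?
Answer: 4428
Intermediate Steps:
x(I) = 24 - 3*I
((x(-2) - 6*(-6)) + 57)*6² = (((24 - 3*(-2)) - 6*(-6)) + 57)*6² = (((24 + 6) + 36) + 57)*36 = ((30 + 36) + 57)*36 = (66 + 57)*36 = 123*36 = 4428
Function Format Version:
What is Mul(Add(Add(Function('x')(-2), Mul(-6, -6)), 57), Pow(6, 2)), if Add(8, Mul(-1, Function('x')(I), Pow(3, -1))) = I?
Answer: 4428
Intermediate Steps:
Function('x')(I) = Add(24, Mul(-3, I))
Mul(Add(Add(Function('x')(-2), Mul(-6, -6)), 57), Pow(6, 2)) = Mul(Add(Add(Add(24, Mul(-3, -2)), Mul(-6, -6)), 57), Pow(6, 2)) = Mul(Add(Add(Add(24, 6), 36), 57), 36) = Mul(Add(Add(30, 36), 57), 36) = Mul(Add(66, 57), 36) = Mul(123, 36) = 4428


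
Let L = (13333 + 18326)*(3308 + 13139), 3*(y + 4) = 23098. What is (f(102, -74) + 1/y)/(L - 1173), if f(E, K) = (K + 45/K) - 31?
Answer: -15034739/74127963996800 ≈ -2.0282e-7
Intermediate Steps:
y = 23086/3 (y = -4 + (⅓)*23098 = -4 + 23098/3 = 23086/3 ≈ 7695.3)
f(E, K) = -31 + K + 45/K
L = 520695573 (L = 31659*16447 = 520695573)
(f(102, -74) + 1/y)/(L - 1173) = ((-31 - 74 + 45/(-74)) + 1/(23086/3))/(520695573 - 1173) = ((-31 - 74 + 45*(-1/74)) + 3/23086)/520694400 = ((-31 - 74 - 45/74) + 3/23086)*(1/520694400) = (-7815/74 + 3/23086)*(1/520694400) = -45104217/427091*1/520694400 = -15034739/74127963996800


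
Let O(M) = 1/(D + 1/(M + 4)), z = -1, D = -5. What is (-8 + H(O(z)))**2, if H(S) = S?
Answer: 13225/196 ≈ 67.474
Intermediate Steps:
O(M) = 1/(-5 + 1/(4 + M)) (O(M) = 1/(-5 + 1/(M + 4)) = 1/(-5 + 1/(4 + M)))
(-8 + H(O(z)))**2 = (-8 + (-4 - 1*(-1))/(19 + 5*(-1)))**2 = (-8 + (-4 + 1)/(19 - 5))**2 = (-8 - 3/14)**2 = (-115/14)**2 = 13225/196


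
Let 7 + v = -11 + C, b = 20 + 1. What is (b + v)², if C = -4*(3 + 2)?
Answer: 289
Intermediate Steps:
C = -20 (C = -4*5 = -20)
b = 21
v = -38 (v = -7 + (-11 - 20) = -7 - 31 = -38)
(b + v)² = (21 - 38)² = (-17)² = 289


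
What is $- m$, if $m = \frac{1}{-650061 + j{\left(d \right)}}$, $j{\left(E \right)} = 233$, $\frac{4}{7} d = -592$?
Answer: $\frac{1}{649828} \approx 1.5389 \cdot 10^{-6}$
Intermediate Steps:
$d = -1036$ ($d = \frac{7}{4} \left(-592\right) = -1036$)
$m = - \frac{1}{649828}$ ($m = \frac{1}{-650061 + 233} = \frac{1}{-649828} = - \frac{1}{649828} \approx -1.5389 \cdot 10^{-6}$)
$- m = \left(-1\right) \left(- \frac{1}{649828}\right) = \frac{1}{649828}$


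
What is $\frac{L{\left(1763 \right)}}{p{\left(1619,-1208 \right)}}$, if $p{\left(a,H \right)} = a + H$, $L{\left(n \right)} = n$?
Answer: $\frac{1763}{411} \approx 4.2895$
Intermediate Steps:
$p{\left(a,H \right)} = H + a$
$\frac{L{\left(1763 \right)}}{p{\left(1619,-1208 \right)}} = \frac{1763}{-1208 + 1619} = \frac{1763}{411}$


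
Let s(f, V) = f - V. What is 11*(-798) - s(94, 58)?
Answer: -8814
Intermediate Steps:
11*(-798) - s(94, 58) = 11*(-798) - (94 - 1*58) = -8778 - (94 - 58) = -8778 - 1*36 = -8778 - 36 = -8814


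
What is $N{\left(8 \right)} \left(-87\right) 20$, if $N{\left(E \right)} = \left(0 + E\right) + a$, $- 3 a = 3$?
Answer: $-12180$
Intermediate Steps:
$a = -1$ ($a = \left(- \frac{1}{3}\right) 3 = -1$)
$N{\left(E \right)} = -1 + E$ ($N{\left(E \right)} = \left(0 + E\right) - 1 = E - 1 = -1 + E$)
$N{\left(8 \right)} \left(-87\right) 20 = \left(-1 + 8\right) \left(-87\right) 20 = 7 \left(-87\right) 20 = \left(-609\right) 20 = -12180$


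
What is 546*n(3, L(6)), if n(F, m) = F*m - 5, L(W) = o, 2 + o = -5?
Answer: -14196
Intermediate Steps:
o = -7 (o = -2 - 5 = -7)
L(W) = -7
n(F, m) = -5 + F*m
546*n(3, L(6)) = 546*(-5 + 3*(-7)) = 546*(-5 - 21) = 546*(-26) = -14196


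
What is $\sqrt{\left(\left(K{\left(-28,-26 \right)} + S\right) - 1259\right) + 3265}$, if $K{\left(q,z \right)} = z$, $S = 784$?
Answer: $2 \sqrt{691} \approx 52.574$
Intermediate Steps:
$\sqrt{\left(\left(K{\left(-28,-26 \right)} + S\right) - 1259\right) + 3265} = \sqrt{\left(\left(-26 + 784\right) - 1259\right) + 3265} = \sqrt{\left(758 - 1259\right) + 3265} = \sqrt{-501 + 3265} = \sqrt{2764} = 2 \sqrt{691}$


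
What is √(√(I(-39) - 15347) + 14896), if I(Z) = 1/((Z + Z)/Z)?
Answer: √(59584 + 2*I*√61386)/2 ≈ 122.05 + 0.5075*I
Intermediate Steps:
I(Z) = ½ (I(Z) = 1/((2*Z)/Z) = 1/2 = ½)
√(√(I(-39) - 15347) + 14896) = √(√(½ - 15347) + 14896) = √(√(-30693/2) + 14896) = √(I*√61386/2 + 14896) = √(14896 + I*√61386/2)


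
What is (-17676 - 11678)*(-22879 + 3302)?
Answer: 574663258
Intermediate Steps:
(-17676 - 11678)*(-22879 + 3302) = -29354*(-19577) = 574663258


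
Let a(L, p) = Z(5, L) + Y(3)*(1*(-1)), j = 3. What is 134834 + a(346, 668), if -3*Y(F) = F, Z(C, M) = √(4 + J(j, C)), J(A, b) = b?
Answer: 134838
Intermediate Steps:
Z(C, M) = √(4 + C)
Y(F) = -F/3
a(L, p) = 4 (a(L, p) = √(4 + 5) + (-⅓*3)*(1*(-1)) = √9 - 1*(-1) = 3 + 1 = 4)
134834 + a(346, 668) = 134834 + 4 = 134838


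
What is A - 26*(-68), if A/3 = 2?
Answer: 1774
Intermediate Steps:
A = 6 (A = 3*2 = 6)
A - 26*(-68) = 6 - 26*(-68) = 6 + 1768 = 1774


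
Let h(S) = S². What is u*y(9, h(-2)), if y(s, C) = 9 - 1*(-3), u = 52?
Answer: 624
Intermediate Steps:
y(s, C) = 12 (y(s, C) = 9 + 3 = 12)
u*y(9, h(-2)) = 52*12 = 624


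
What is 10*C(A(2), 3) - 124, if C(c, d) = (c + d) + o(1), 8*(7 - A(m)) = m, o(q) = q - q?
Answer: -53/2 ≈ -26.500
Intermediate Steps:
o(q) = 0
A(m) = 7 - m/8
C(c, d) = c + d (C(c, d) = (c + d) + 0 = c + d)
10*C(A(2), 3) - 124 = 10*((7 - 1/8*2) + 3) - 124 = 10*((7 - 1/4) + 3) - 124 = 10*(27/4 + 3) - 124 = 10*(39/4) - 124 = 195/2 - 124 = -53/2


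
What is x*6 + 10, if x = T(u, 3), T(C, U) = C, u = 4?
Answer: 34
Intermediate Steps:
x = 4
x*6 + 10 = 4*6 + 10 = 24 + 10 = 34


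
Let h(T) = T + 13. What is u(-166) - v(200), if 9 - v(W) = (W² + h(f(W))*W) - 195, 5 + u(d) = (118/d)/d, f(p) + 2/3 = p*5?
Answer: 10013478571/41334 ≈ 2.4226e+5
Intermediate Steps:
f(p) = -⅔ + 5*p (f(p) = -⅔ + p*5 = -⅔ + 5*p)
h(T) = 13 + T
u(d) = -5 + 118/d² (u(d) = -5 + (118/d)/d = -5 + 118/d²)
v(W) = 204 - W² - W*(37/3 + 5*W) (v(W) = 9 - ((W² + (13 + (-⅔ + 5*W))*W) - 195) = 9 - ((W² + (37/3 + 5*W)*W) - 195) = 9 - ((W² + W*(37/3 + 5*W)) - 195) = 9 - (-195 + W² + W*(37/3 + 5*W)) = 9 + (195 - W² - W*(37/3 + 5*W)) = 204 - W² - W*(37/3 + 5*W))
u(-166) - v(200) = (-5 + 118/(-166)²) - (204 - 6*200² - 37/3*200) = (-5 + 118*(1/27556)) - (204 - 6*40000 - 7400/3) = (-5 + 59/13778) - (204 - 240000 - 7400/3) = -68831/13778 - 1*(-726788/3) = -68831/13778 + 726788/3 = 10013478571/41334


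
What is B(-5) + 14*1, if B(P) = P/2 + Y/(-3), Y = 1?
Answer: 67/6 ≈ 11.167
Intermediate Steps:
B(P) = -⅓ + P/2 (B(P) = P/2 + 1/(-3) = P*(½) + 1*(-⅓) = P/2 - ⅓ = -⅓ + P/2)
B(-5) + 14*1 = (-⅓ + (½)*(-5)) + 14*1 = (-⅓ - 5/2) + 14 = -17/6 + 14 = 67/6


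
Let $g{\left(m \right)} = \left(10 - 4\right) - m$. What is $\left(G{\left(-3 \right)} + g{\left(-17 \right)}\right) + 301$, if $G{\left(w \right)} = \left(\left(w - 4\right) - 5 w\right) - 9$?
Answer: $323$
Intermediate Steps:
$G{\left(w \right)} = -13 - 4 w$ ($G{\left(w \right)} = \left(\left(-4 + w\right) - 5 w\right) - 9 = \left(-4 - 4 w\right) - 9 = -13 - 4 w$)
$g{\left(m \right)} = 6 - m$
$\left(G{\left(-3 \right)} + g{\left(-17 \right)}\right) + 301 = \left(\left(-13 - -12\right) + \left(6 - -17\right)\right) + 301 = \left(\left(-13 + 12\right) + \left(6 + 17\right)\right) + 301 = \left(-1 + 23\right) + 301 = 22 + 301 = 323$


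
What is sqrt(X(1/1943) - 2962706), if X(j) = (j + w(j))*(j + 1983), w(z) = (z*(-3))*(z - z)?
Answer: 2*I*sqrt(2796237252706)/1943 ≈ 1721.3*I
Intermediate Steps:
w(z) = 0 (w(z) = -3*z*0 = 0)
X(j) = j*(1983 + j) (X(j) = (j + 0)*(j + 1983) = j*(1983 + j))
sqrt(X(1/1943) - 2962706) = sqrt((1983 + 1/1943)/1943 - 2962706) = sqrt((1/1943)*(3852970/1943) - 2962706) = sqrt(3852970/3775249 - 2962706) = sqrt(-11184949010824/3775249) = 2*I*sqrt(2796237252706)/1943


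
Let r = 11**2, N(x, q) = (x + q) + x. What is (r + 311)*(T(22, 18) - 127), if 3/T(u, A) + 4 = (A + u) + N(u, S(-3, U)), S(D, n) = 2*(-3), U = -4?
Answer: -2029320/37 ≈ -54847.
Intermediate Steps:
S(D, n) = -6
N(x, q) = q + 2*x (N(x, q) = (q + x) + x = q + 2*x)
r = 121
T(u, A) = 3/(-10 + A + 3*u) (T(u, A) = 3/(-4 + ((A + u) + (-6 + 2*u))) = 3/(-4 + (-6 + A + 3*u)) = 3/(-10 + A + 3*u))
(r + 311)*(T(22, 18) - 127) = (121 + 311)*(3/(-10 + 18 + 3*22) - 127) = 432*(3/(-10 + 18 + 66) - 127) = 432*(3/74 - 127) = 432*(-9395/74) = -2029320/37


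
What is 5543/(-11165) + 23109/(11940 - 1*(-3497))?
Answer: 172444694/172354105 ≈ 1.0005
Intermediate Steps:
5543/(-11165) + 23109/(11940 - 1*(-3497)) = 5543*(-1/11165) + 23109/(11940 + 3497) = -5543/11165 + 23109/15437 = 172444694/172354105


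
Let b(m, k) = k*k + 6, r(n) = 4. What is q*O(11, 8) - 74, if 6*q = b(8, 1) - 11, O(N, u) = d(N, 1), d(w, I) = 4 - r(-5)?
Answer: -74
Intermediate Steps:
d(w, I) = 0 (d(w, I) = 4 - 1*4 = 4 - 4 = 0)
b(m, k) = 6 + k**2 (b(m, k) = k**2 + 6 = 6 + k**2)
O(N, u) = 0
q = -2/3 (q = ((6 + 1**2) - 11)/6 = ((6 + 1) - 11)/6 = (7 - 11)/6 = (1/6)*(-4) = -2/3 ≈ -0.66667)
q*O(11, 8) - 74 = -2/3*0 - 74 = 0 - 74 = -74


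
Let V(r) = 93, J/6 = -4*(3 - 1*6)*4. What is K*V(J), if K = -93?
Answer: -8649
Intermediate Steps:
J = 288 (J = 6*(-4*(3 - 1*6)*4) = 6*(-4*(3 - 6)*4) = 6*(-4*(-3)*4) = 6*(12*4) = 6*48 = 288)
K*V(J) = -93*93 = -8649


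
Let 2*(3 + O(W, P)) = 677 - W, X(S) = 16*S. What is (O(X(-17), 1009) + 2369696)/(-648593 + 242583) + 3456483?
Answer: 561345717065/162404 ≈ 3.4565e+6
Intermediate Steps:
O(W, P) = 671/2 - W/2 (O(W, P) = -3 + (677 - W)/2 = -3 + (677/2 - W/2) = 671/2 - W/2)
(O(X(-17), 1009) + 2369696)/(-648593 + 242583) + 3456483 = ((671/2 - 8*(-17)) + 2369696)/(-648593 + 242583) + 3456483 = ((671/2 - ½*(-272)) + 2369696)/(-406010) + 3456483 = ((671/2 + 136) + 2369696)*(-1/406010) + 3456483 = (943/2 + 2369696)*(-1/406010) + 3456483 = (4740335/2)*(-1/406010) + 3456483 = -948067/162404 + 3456483 = 561345717065/162404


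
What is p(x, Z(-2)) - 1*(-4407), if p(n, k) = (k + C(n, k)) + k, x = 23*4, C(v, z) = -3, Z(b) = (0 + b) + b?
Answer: 4396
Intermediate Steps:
Z(b) = 2*b (Z(b) = b + b = 2*b)
x = 92
p(n, k) = -3 + 2*k (p(n, k) = (k - 3) + k = (-3 + k) + k = -3 + 2*k)
p(x, Z(-2)) - 1*(-4407) = (-3 + 2*(2*(-2))) - 1*(-4407) = (-3 + 2*(-4)) + 4407 = (-3 - 8) + 4407 = -11 + 4407 = 4396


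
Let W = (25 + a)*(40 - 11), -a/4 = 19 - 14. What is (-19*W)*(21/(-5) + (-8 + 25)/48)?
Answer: 508573/48 ≈ 10595.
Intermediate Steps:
a = -20 (a = -4*(19 - 14) = -4*5 = -20)
W = 145 (W = (25 - 20)*(40 - 11) = 5*29 = 145)
(-19*W)*(21/(-5) + (-8 + 25)/48) = (-19*145)*(21/(-5) + (-8 + 25)/48) = -2755*(21*(-⅕) + 17*(1/48)) = -2755*(-21/5 + 17/48) = -2755*(-923/240) = 508573/48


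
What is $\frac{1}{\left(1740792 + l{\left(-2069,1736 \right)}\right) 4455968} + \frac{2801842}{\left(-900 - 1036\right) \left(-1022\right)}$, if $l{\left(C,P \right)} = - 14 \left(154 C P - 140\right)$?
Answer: $\frac{2270462666521423709}{1603344966731870208} \approx 1.4161$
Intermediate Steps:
$l{\left(C,P \right)} = 1960 - 2156 C P$ ($l{\left(C,P \right)} = - 14 \left(154 C P - 140\right) = - 14 \left(-140 + 154 C P\right) = 1960 - 2156 C P$)
$\frac{1}{\left(1740792 + l{\left(-2069,1736 \right)}\right) 4455968} + \frac{2801842}{\left(-900 - 1036\right) \left(-1022\right)} = \frac{1}{\left(1740792 - \left(-1960 - 7743886304\right)\right) 4455968} + \frac{2801842}{\left(-900 - 1036\right) \left(-1022\right)} = \frac{1}{1740792 + \left(1960 + 7743886304\right)} \frac{1}{4455968} + \frac{2801842}{\left(-1936\right) \left(-1022\right)} = \frac{1}{1740792 + 7743888264} \cdot \frac{1}{4455968} + \frac{2801842}{1978592} = \frac{1}{7745629056} \cdot \frac{1}{4455968} + 2801842 \cdot \frac{1}{1978592} = \frac{1}{7745629056} \cdot \frac{1}{4455968} + \frac{1400921}{989296} = \frac{1}{34514275213406208} + \frac{1400921}{989296} = \frac{2270462666521423709}{1603344966731870208}$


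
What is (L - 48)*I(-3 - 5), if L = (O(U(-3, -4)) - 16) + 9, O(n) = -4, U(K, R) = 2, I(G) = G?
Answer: 472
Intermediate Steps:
L = -11 (L = (-4 - 16) + 9 = -20 + 9 = -11)
(L - 48)*I(-3 - 5) = (-11 - 48)*(-3 - 5) = -59*(-8) = 472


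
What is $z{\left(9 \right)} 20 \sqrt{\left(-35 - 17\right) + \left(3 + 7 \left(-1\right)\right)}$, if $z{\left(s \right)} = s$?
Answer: $360 i \sqrt{14} \approx 1347.0 i$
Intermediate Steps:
$z{\left(9 \right)} 20 \sqrt{\left(-35 - 17\right) + \left(3 + 7 \left(-1\right)\right)} = 9 \cdot 20 \sqrt{\left(-35 - 17\right) + \left(3 + 7 \left(-1\right)\right)} = 180 \sqrt{\left(-35 - 17\right) + \left(3 - 7\right)} = 180 \sqrt{-52 - 4} = 180 \sqrt{-56} = 180 \cdot 2 i \sqrt{14} = 360 i \sqrt{14}$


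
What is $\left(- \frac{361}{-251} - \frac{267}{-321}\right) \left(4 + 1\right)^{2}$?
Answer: $\frac{1524150}{26857} \approx 56.751$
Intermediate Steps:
$\left(- \frac{361}{-251} - \frac{267}{-321}\right) \left(4 + 1\right)^{2} = \left(\left(-361\right) \left(- \frac{1}{251}\right) - - \frac{89}{107}\right) 5^{2} = \left(\frac{361}{251} + \frac{89}{107}\right) 25 = \frac{60966}{26857} \cdot 25 = \frac{1524150}{26857}$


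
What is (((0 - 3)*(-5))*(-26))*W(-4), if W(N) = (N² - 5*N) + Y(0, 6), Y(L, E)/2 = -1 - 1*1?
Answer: -12480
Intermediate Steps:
Y(L, E) = -4 (Y(L, E) = 2*(-1 - 1*1) = 2*(-1 - 1) = 2*(-2) = -4)
W(N) = -4 + N² - 5*N (W(N) = (N² - 5*N) - 4 = -4 + N² - 5*N)
(((0 - 3)*(-5))*(-26))*W(-4) = (((0 - 3)*(-5))*(-26))*(-4 + (-4)² - 5*(-4)) = (-3*(-5)*(-26))*(-4 + 16 + 20) = (15*(-26))*32 = -390*32 = -12480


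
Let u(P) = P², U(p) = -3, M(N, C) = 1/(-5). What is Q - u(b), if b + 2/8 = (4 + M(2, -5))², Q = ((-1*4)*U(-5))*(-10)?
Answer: -3213561/10000 ≈ -321.36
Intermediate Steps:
M(N, C) = -⅕
Q = -120 (Q = (-1*4*(-3))*(-10) = -4*(-3)*(-10) = 12*(-10) = -120)
b = 1419/100 (b = -¼ + (4 - ⅕)² = -¼ + (19/5)² = -¼ + 361/25 = 1419/100 ≈ 14.190)
Q - u(b) = -120 - (1419/100)² = -120 - 1*2013561/10000 = -120 - 2013561/10000 = -3213561/10000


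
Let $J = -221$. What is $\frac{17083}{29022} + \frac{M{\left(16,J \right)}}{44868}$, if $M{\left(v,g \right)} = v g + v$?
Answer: $\frac{55360217}{108513258} \approx 0.51017$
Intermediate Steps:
$M{\left(v,g \right)} = v + g v$ ($M{\left(v,g \right)} = g v + v = v + g v$)
$\frac{17083}{29022} + \frac{M{\left(16,J \right)}}{44868} = \frac{17083}{29022} + \frac{16 \left(1 - 221\right)}{44868} = 17083 \cdot \frac{1}{29022} + 16 \left(-220\right) \frac{1}{44868} = \frac{17083}{29022} - \frac{880}{11217} = \frac{55360217}{108513258}$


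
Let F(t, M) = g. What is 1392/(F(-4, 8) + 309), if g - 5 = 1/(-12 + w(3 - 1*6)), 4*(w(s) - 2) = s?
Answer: 29928/6749 ≈ 4.4344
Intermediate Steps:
w(s) = 2 + s/4
g = 211/43 (g = 5 + 1/(-12 + (2 + (3 - 1*6)/4)) = 5 + 1/(-12 + (2 + (3 - 6)/4)) = 5 + 1/(-12 + (2 + (1/4)*(-3))) = 5 + 1/(-12 + (2 - 3/4)) = 5 + 1/(-12 + 5/4) = 5 + 1/(-43/4) = 5 - 4/43 = 211/43 ≈ 4.9070)
F(t, M) = 211/43
1392/(F(-4, 8) + 309) = 1392/(211/43 + 309) = 1392/(13498/43) = 1392*(43/13498) = 29928/6749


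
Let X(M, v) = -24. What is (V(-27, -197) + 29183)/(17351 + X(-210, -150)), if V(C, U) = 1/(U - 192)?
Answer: 11352186/6740203 ≈ 1.6842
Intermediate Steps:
V(C, U) = 1/(-192 + U)
(V(-27, -197) + 29183)/(17351 + X(-210, -150)) = (1/(-192 - 197) + 29183)/(17351 - 24) = (1/(-389) + 29183)/17327 = (-1/389 + 29183)*(1/17327) = (11352186/389)*(1/17327) = 11352186/6740203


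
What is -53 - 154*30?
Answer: -4673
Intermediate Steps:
-53 - 154*30 = -53 - 4620 = -4673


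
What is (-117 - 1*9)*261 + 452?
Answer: -32434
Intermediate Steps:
(-117 - 1*9)*261 + 452 = (-117 - 9)*261 + 452 = -126*261 + 452 = -32886 + 452 = -32434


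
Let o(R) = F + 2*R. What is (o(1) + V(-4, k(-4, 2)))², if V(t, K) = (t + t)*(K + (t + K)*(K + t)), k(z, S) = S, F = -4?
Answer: 2500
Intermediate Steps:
V(t, K) = 2*t*(K + (K + t)²) (V(t, K) = (2*t)*(K + (K + t)*(K + t)) = (2*t)*(K + (K + t)²) = 2*t*(K + (K + t)²))
o(R) = -4 + 2*R
(o(1) + V(-4, k(-4, 2)))² = ((-4 + 2*1) + 2*(-4)*(2 + (2 - 4)²))² = ((-4 + 2) + 2*(-4)*(2 + (-2)²))² = (-2 + 2*(-4)*(2 + 4))² = (-2 + 2*(-4)*6)² = (-2 - 48)² = (-50)² = 2500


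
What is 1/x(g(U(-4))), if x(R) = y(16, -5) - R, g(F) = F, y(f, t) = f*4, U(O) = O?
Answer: 1/68 ≈ 0.014706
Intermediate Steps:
y(f, t) = 4*f
x(R) = 64 - R (x(R) = 4*16 - R = 64 - R)
1/x(g(U(-4))) = 1/(64 - 1*(-4)) = 1/(64 + 4) = 1/68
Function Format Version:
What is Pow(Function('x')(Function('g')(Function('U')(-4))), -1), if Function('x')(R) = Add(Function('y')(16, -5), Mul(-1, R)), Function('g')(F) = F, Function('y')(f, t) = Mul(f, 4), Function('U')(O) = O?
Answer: Rational(1, 68) ≈ 0.014706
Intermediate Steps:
Function('y')(f, t) = Mul(4, f)
Function('x')(R) = Add(64, Mul(-1, R)) (Function('x')(R) = Add(Mul(4, 16), Mul(-1, R)) = Add(64, Mul(-1, R)))
Pow(Function('x')(Function('g')(Function('U')(-4))), -1) = Pow(Add(64, Mul(-1, -4)), -1) = Pow(Add(64, 4), -1) = Pow(68, -1) = Rational(1, 68)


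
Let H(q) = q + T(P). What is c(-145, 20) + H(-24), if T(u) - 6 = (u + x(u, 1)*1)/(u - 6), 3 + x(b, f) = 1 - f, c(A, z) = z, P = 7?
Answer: 6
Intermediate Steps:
x(b, f) = -2 - f (x(b, f) = -3 + (1 - f) = -2 - f)
T(u) = 6 + (-3 + u)/(-6 + u) (T(u) = 6 + (u + (-2 - 1*1)*1)/(u - 6) = 6 + (u + (-2 - 1)*1)/(-6 + u) = 6 + (u - 3*1)/(-6 + u) = 6 + (u - 3)/(-6 + u) = 6 + (-3 + u)/(-6 + u))
H(q) = 10 + q (H(q) = q + (-39 + 7*7)/(-6 + 7) = q + (-39 + 49)/1 = q + 1*10 = q + 10 = 10 + q)
c(-145, 20) + H(-24) = 20 + (10 - 24) = 20 - 14 = 6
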